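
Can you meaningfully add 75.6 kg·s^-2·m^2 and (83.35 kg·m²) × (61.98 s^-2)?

Yes

Reduce each to base SI dimensions:
  75.6 kg·s^-2·m^2:  kg·m²·s⁻²
  (83.35 kg·m²) × (61.98 s^-2):  [kg·m²] · [s⁻²] = kg·m²·s⁻²
Both are kg·m²·s⁻², so they have the same dimensions and can be added.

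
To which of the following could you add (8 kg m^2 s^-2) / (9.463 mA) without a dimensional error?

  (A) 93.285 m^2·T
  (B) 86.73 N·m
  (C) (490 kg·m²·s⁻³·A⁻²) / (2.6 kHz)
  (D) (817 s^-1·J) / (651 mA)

(A)

Reference: [kg·m²·s⁻²] / [A] = kg·m²·s⁻²·A⁻¹.
Each option:
  (A) T·m² = Wb·m⁻²·m² = kg·m²·s⁻²·A⁻¹  ← same
  (B) N·m = kg·m·s⁻²·m = kg·m²·s⁻²
  (C) [kg·m²·s⁻³·A⁻²] / [s⁻¹] = kg·m²·s⁻²·A⁻²
  (D) [kg·m²·s⁻³] / [A] = kg·m²·s⁻³·A⁻¹
Only (A) matches kg·m²·s⁻²·A⁻¹.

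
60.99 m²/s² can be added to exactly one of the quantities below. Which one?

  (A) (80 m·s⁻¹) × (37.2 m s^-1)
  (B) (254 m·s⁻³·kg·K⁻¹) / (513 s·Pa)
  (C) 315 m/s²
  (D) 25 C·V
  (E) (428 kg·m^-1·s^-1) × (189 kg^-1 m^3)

Reference: m²·s⁻².
Each option:
  (A) [m·s⁻¹] · [m·s⁻¹] = m²·s⁻²  ← same
  (B) [kg·m·s⁻³·K⁻¹] / [kg·m⁻¹·s⁻¹] = m²·s⁻²·K⁻¹
  (C) m·s⁻²
  (D) C·V = s·A·J·C⁻¹ = kg·m²·s⁻²
  (E) [kg·m⁻¹·s⁻¹] · [kg⁻¹·m³] = m²·s⁻¹
Only (A) matches m²·s⁻².

(A)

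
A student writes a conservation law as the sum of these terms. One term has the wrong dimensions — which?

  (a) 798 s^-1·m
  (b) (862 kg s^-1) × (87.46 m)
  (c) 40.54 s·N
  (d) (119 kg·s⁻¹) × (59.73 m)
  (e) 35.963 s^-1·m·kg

(a)

Reduce each to base SI dimensions:
  (a) m·s⁻¹
  (b) [kg·s⁻¹] · [m] = kg·m·s⁻¹
  (c) N·s = kg·m·s⁻²·s = kg·m·s⁻¹
  (d) [kg·s⁻¹] · [m] = kg·m·s⁻¹
  (e) kg·m·s⁻¹
All reduce to kg·m·s⁻¹ except (a), which is m·s⁻¹.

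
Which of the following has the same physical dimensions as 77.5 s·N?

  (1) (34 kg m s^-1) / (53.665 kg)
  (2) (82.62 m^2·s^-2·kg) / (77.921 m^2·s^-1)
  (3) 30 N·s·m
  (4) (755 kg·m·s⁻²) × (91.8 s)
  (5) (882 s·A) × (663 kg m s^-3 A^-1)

Reference: N·s = kg·m·s⁻²·s = kg·m·s⁻¹.
Each option:
  (1) [kg·m·s⁻¹] / [kg] = m·s⁻¹
  (2) [kg·m²·s⁻²] / [m²·s⁻¹] = kg·s⁻¹
  (3) N·m·s = kg·m·s⁻²·m·s = kg·m²·s⁻¹
  (4) [kg·m·s⁻²] · [s] = kg·m·s⁻¹  ← same
  (5) [s·A] · [kg·m·s⁻³·A⁻¹] = kg·m·s⁻²
Only (4) matches kg·m·s⁻¹.

(4)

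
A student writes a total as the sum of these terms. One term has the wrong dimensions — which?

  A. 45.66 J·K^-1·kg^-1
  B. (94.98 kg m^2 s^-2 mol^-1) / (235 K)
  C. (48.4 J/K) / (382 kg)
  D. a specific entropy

In SI base units:
  A. J·kg⁻¹·K⁻¹ = N·m·kg⁻¹·K⁻¹ = m²·s⁻²·K⁻¹
  B. [kg·m²·s⁻²·mol⁻¹] / [K] = kg·m²·s⁻²·K⁻¹·mol⁻¹
  C. [kg·m²·s⁻²·K⁻¹] / [kg] = m²·s⁻²·K⁻¹
  D. [specific entropy] = m²·s⁻²·K⁻¹
All reduce to m²·s⁻²·K⁻¹ except B., which is kg·m²·s⁻²·K⁻¹·mol⁻¹.

B.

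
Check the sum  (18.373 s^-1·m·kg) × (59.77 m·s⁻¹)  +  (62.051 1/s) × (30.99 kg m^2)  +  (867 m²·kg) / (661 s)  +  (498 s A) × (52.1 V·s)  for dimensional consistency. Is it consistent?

No

Expand each in SI base units:
  (18.373 s^-1·m·kg) × (59.77 m·s⁻¹):  [kg·m·s⁻¹] · [m·s⁻¹] = kg·m²·s⁻²
  (62.051 1/s) × (30.99 kg m^2):  [s⁻¹] · [kg·m²] = kg·m²·s⁻¹
  (867 m²·kg) / (661 s):  [kg·m²] / [s] = kg·m²·s⁻¹
  (498 s A) × (52.1 V·s):  [s·A] · [kg·m²·s⁻²·A⁻¹] = kg·m²·s⁻¹
The terms do not share a single dimension (kg·m²·s⁻² vs kg·m²·s⁻¹).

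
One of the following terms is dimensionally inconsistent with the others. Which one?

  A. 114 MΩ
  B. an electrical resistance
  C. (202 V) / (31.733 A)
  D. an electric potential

D.

Dimensions:
  A. Ω = V·A⁻¹ = kg·m²·s⁻³·A⁻²
  B. [electrical resistance] = kg·m²·s⁻³·A⁻²
  C. [kg·m²·s⁻³·A⁻¹] / [A] = kg·m²·s⁻³·A⁻²
  D. [electric potential] = kg·m²·s⁻³·A⁻¹
All reduce to kg·m²·s⁻³·A⁻² except D., which is kg·m²·s⁻³·A⁻¹.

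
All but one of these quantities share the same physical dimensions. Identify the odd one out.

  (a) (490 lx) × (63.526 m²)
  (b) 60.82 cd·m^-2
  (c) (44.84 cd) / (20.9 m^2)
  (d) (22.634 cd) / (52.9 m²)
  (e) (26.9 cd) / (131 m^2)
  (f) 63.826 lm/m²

(a)

Reduce each to base SI dimensions:
  (a) [m⁻²·cd] · [m²] = cd
  (b) cd·m⁻² = m⁻²·cd
  (c) [cd] / [m²] = m⁻²·cd
  (d) [cd] / [m²] = m⁻²·cd
  (e) [cd] / [m²] = m⁻²·cd
  (f) lm·m⁻² = cd·m⁻² = m⁻²·cd
All reduce to m⁻²·cd except (a), which is cd.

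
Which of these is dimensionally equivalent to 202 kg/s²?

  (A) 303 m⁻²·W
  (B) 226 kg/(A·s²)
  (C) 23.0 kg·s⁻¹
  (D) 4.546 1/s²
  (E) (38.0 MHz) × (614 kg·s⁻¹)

Reference: kg·s⁻².
Each option:
  (A) W·m⁻² = J·s⁻¹·m⁻² = kg·s⁻³
  (B) kg·s⁻²·A⁻¹
  (C) kg·s⁻¹
  (D) s⁻²
  (E) [s⁻¹] · [kg·s⁻¹] = kg·s⁻²  ← same
Only (E) matches kg·s⁻².

(E)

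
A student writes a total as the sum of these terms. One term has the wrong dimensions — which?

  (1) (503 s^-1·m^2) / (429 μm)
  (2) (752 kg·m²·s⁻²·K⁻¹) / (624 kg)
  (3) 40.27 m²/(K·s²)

(1)

Dimensions:
  (1) [m²·s⁻¹] / [m] = m·s⁻¹
  (2) [kg·m²·s⁻²·K⁻¹] / [kg] = m²·s⁻²·K⁻¹
  (3) m²·s⁻²·K⁻¹
All reduce to m²·s⁻²·K⁻¹ except (1), which is m·s⁻¹.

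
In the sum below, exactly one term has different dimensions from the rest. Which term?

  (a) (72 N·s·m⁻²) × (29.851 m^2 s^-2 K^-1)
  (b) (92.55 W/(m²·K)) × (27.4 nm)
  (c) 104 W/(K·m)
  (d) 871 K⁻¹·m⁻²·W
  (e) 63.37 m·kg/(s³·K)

Reduce each to base SI dimensions:
  (a) [kg·m⁻¹·s⁻¹] · [m²·s⁻²·K⁻¹] = kg·m·s⁻³·K⁻¹
  (b) [kg·s⁻³·K⁻¹] · [m] = kg·m·s⁻³·K⁻¹
  (c) W·m⁻¹·K⁻¹ = J·s⁻¹·m⁻¹·K⁻¹ = kg·m·s⁻³·K⁻¹
  (d) W·m⁻²·K⁻¹ = J·s⁻¹·m⁻²·K⁻¹ = kg·s⁻³·K⁻¹
  (e) kg·m·s⁻³·K⁻¹
All reduce to kg·m·s⁻³·K⁻¹ except (d), which is kg·s⁻³·K⁻¹.

(d)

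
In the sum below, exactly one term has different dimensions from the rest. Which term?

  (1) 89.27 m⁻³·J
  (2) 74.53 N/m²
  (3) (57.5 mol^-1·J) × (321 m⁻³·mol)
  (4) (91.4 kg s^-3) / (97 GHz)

In SI base units:
  (1) J·m⁻³ = N·m·m⁻³ = kg·m⁻¹·s⁻²
  (2) N·m⁻² = kg·m·s⁻²·m⁻² = kg·m⁻¹·s⁻²
  (3) [kg·m²·s⁻²·mol⁻¹] · [m⁻³·mol] = kg·m⁻¹·s⁻²
  (4) [kg·s⁻³] / [s⁻¹] = kg·s⁻²
All reduce to kg·m⁻¹·s⁻² except (4), which is kg·s⁻².

(4)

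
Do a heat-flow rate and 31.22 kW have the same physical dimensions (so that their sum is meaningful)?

Yes

Expand each in SI base units:
  a heat-flow rate:  [heat-flow rate] = kg·m²·s⁻³
  31.22 kW:  W = J·s⁻¹ = kg·m²·s⁻³
Both are kg·m²·s⁻³, so they have the same dimensions and can be added.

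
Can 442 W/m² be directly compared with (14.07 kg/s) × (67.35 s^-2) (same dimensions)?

Yes

Reduce each to base SI dimensions:
  442 W/m²:  W·m⁻² = J·s⁻¹·m⁻² = kg·s⁻³
  (14.07 kg/s) × (67.35 s^-2):  [kg·s⁻¹] · [s⁻²] = kg·s⁻³
Both are kg·s⁻³, so they have the same dimensions and can be added.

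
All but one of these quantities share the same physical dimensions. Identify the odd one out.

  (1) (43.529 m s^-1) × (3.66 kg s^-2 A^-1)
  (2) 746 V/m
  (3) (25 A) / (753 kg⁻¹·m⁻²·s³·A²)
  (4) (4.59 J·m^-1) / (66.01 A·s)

Expand each in SI base units:
  (1) [m·s⁻¹] · [kg·s⁻²·A⁻¹] = kg·m·s⁻³·A⁻¹
  (2) V·m⁻¹ = J·C⁻¹·m⁻¹ = kg·m·s⁻³·A⁻¹
  (3) [A] / [kg⁻¹·m⁻²·s³·A²] = kg·m²·s⁻³·A⁻¹
  (4) [kg·m·s⁻²] / [s·A] = kg·m·s⁻³·A⁻¹
All reduce to kg·m·s⁻³·A⁻¹ except (3), which is kg·m²·s⁻³·A⁻¹.

(3)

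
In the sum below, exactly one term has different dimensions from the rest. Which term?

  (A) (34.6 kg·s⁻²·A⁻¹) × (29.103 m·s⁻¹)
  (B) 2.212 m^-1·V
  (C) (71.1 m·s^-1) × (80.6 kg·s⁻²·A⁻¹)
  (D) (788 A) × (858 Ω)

(D)

Reduce each to base SI dimensions:
  (A) [kg·s⁻²·A⁻¹] · [m·s⁻¹] = kg·m·s⁻³·A⁻¹
  (B) V·m⁻¹ = J·C⁻¹·m⁻¹ = kg·m·s⁻³·A⁻¹
  (C) [m·s⁻¹] · [kg·s⁻²·A⁻¹] = kg·m·s⁻³·A⁻¹
  (D) [A] · [kg·m²·s⁻³·A⁻²] = kg·m²·s⁻³·A⁻¹
All reduce to kg·m·s⁻³·A⁻¹ except (D), which is kg·m²·s⁻³·A⁻¹.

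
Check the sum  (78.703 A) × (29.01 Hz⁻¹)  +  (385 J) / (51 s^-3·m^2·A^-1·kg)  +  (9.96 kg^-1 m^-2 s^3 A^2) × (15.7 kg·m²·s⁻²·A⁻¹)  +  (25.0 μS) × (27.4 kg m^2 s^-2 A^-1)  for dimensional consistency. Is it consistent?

Yes

Expand each in SI base units:
  (78.703 A) × (29.01 Hz⁻¹):  [A] · [s] = s·A
  (385 J) / (51 s^-3·m^2·A^-1·kg):  [kg·m²·s⁻²] / [kg·m²·s⁻³·A⁻¹] = s·A
  (9.96 kg^-1 m^-2 s^3 A^2) × (15.7 kg·m²·s⁻²·A⁻¹):  [kg⁻¹·m⁻²·s³·A²] · [kg·m²·s⁻²·A⁻¹] = s·A
  (25.0 μS) × (27.4 kg m^2 s^-2 A^-1):  [kg⁻¹·m⁻²·s³·A²] · [kg·m²·s⁻²·A⁻¹] = s·A
Every term reduces to s·A.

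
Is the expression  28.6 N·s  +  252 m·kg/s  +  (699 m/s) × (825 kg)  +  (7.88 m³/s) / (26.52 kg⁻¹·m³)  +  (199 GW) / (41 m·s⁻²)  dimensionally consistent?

In SI base units:
  28.6 N·s:  N·s = kg·m·s⁻²·s = kg·m·s⁻¹
  252 m·kg/s:  kg·m·s⁻¹
  (699 m/s) × (825 kg):  [m·s⁻¹] · [kg] = kg·m·s⁻¹
  (7.88 m³/s) / (26.52 kg⁻¹·m³):  [m³·s⁻¹] / [kg⁻¹·m³] = kg·s⁻¹
  (199 GW) / (41 m·s⁻²):  [kg·m²·s⁻³] / [m·s⁻²] = kg·m·s⁻¹
The terms do not share a single dimension (kg·m·s⁻¹ vs kg·s⁻¹).

No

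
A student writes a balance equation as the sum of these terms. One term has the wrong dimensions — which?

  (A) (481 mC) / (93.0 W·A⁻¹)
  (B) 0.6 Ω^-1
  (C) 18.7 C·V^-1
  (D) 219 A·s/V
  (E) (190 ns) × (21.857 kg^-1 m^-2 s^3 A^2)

(B)

Reduce each to base SI dimensions:
  (A) [s·A] / [kg·m²·s⁻³·A⁻¹] = kg⁻¹·m⁻²·s⁴·A²
  (B) Ω⁻¹ = (V·A⁻¹)⁻¹ = kg⁻¹·m⁻²·s³·A²
  (C) C·V⁻¹ = s·A·(J·C⁻¹)⁻¹ = kg⁻¹·m⁻²·s⁴·A²
  (D) A·s·V⁻¹ = A·s·(J·C⁻¹)⁻¹ = kg⁻¹·m⁻²·s⁴·A²
  (E) [s] · [kg⁻¹·m⁻²·s³·A²] = kg⁻¹·m⁻²·s⁴·A²
All reduce to kg⁻¹·m⁻²·s⁴·A² except (B), which is kg⁻¹·m⁻²·s³·A².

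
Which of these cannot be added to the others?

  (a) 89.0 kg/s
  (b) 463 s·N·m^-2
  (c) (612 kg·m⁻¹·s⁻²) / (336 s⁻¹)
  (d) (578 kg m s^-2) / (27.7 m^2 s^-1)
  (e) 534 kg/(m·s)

Dimensions:
  (a) kg·s⁻¹
  (b) N·s·m⁻² = kg·m·s⁻²·s·m⁻² = kg·m⁻¹·s⁻¹
  (c) [kg·m⁻¹·s⁻²] / [s⁻¹] = kg·m⁻¹·s⁻¹
  (d) [kg·m·s⁻²] / [m²·s⁻¹] = kg·m⁻¹·s⁻¹
  (e) kg·m⁻¹·s⁻¹
All reduce to kg·m⁻¹·s⁻¹ except (a), which is kg·s⁻¹.

(a)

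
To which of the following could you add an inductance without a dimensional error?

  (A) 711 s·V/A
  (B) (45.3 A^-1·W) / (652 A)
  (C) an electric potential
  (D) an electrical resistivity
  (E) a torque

Reference: [inductance] = kg·m²·s⁻²·A⁻².
Each option:
  (A) V·s·A⁻¹ = J·C⁻¹·s·A⁻¹ = kg·m²·s⁻²·A⁻²  ← same
  (B) [kg·m²·s⁻³·A⁻¹] / [A] = kg·m²·s⁻³·A⁻²
  (C) [electric potential] = kg·m²·s⁻³·A⁻¹
  (D) [electrical resistivity] = kg·m³·s⁻³·A⁻²
  (E) [torque] = kg·m²·s⁻²
Only (A) matches kg·m²·s⁻²·A⁻².

(A)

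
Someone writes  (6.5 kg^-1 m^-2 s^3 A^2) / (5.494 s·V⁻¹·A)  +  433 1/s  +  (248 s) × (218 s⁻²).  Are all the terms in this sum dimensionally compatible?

Yes

In SI base units:
  (6.5 kg^-1 m^-2 s^3 A^2) / (5.494 s·V⁻¹·A):  [kg⁻¹·m⁻²·s³·A²] / [kg⁻¹·m⁻²·s⁴·A²] = s⁻¹
  433 1/s:  s⁻¹
  (248 s) × (218 s⁻²):  [s] · [s⁻²] = s⁻¹
Every term reduces to s⁻¹.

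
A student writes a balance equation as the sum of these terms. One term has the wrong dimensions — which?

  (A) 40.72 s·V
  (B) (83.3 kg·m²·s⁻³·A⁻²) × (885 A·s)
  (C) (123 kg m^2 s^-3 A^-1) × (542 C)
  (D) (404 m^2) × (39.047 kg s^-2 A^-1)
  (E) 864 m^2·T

Expand each in SI base units:
  (A) V·s = J·C⁻¹·s = kg·m²·s⁻²·A⁻¹
  (B) [kg·m²·s⁻³·A⁻²] · [s·A] = kg·m²·s⁻²·A⁻¹
  (C) [kg·m²·s⁻³·A⁻¹] · [s·A] = kg·m²·s⁻²
  (D) [m²] · [kg·s⁻²·A⁻¹] = kg·m²·s⁻²·A⁻¹
  (E) T·m² = Wb·m⁻²·m² = kg·m²·s⁻²·A⁻¹
All reduce to kg·m²·s⁻²·A⁻¹ except (C), which is kg·m²·s⁻².

(C)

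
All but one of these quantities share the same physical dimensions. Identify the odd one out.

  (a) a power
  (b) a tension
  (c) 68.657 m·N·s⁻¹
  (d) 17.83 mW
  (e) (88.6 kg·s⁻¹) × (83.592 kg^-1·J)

Work out the base dimensions of each:
  (a) [power] = kg·m²·s⁻³
  (b) [tension] = kg·m·s⁻²
  (c) N·m·s⁻¹ = kg·m·s⁻²·m·s⁻¹ = kg·m²·s⁻³
  (d) W = J·s⁻¹ = kg·m²·s⁻³
  (e) [kg·s⁻¹] · [m²·s⁻²] = kg·m²·s⁻³
All reduce to kg·m²·s⁻³ except (b), which is kg·m·s⁻².

(b)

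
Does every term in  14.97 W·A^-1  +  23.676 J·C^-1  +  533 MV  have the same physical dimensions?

Yes

Work out the base dimensions of each:
  14.97 W·A^-1:  W·A⁻¹ = J·s⁻¹·A⁻¹ = kg·m²·s⁻³·A⁻¹
  23.676 J·C^-1:  J·C⁻¹ = N·m·(s·A)⁻¹ = kg·m²·s⁻³·A⁻¹
  533 MV:  V = J·C⁻¹ = kg·m²·s⁻³·A⁻¹
Every term reduces to kg·m²·s⁻³·A⁻¹.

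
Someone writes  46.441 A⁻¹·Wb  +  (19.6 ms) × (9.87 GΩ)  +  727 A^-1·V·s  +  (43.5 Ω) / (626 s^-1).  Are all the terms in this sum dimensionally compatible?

Yes

Dimensions:
  46.441 A⁻¹·Wb:  Wb·A⁻¹ = V·s·A⁻¹ = kg·m²·s⁻²·A⁻²
  (19.6 ms) × (9.87 GΩ):  [s] · [kg·m²·s⁻³·A⁻²] = kg·m²·s⁻²·A⁻²
  727 A^-1·V·s:  V·s·A⁻¹ = J·C⁻¹·s·A⁻¹ = kg·m²·s⁻²·A⁻²
  (43.5 Ω) / (626 s^-1):  [kg·m²·s⁻³·A⁻²] / [s⁻¹] = kg·m²·s⁻²·A⁻²
Every term reduces to kg·m²·s⁻²·A⁻².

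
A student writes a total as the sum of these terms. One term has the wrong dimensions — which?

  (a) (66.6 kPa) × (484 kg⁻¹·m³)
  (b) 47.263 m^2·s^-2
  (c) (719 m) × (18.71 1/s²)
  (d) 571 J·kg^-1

In SI base units:
  (a) [kg·m⁻¹·s⁻²] · [kg⁻¹·m³] = m²·s⁻²
  (b) m²·s⁻²
  (c) [m] · [s⁻²] = m·s⁻²
  (d) J·kg⁻¹ = N·m·kg⁻¹ = m²·s⁻²
All reduce to m²·s⁻² except (c), which is m·s⁻².

(c)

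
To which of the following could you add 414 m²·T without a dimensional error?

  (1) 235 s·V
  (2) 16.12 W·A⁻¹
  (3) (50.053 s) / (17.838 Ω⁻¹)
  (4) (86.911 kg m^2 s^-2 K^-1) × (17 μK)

Reference: T·m² = Wb·m⁻²·m² = kg·m²·s⁻²·A⁻¹.
Each option:
  (1) V·s = J·C⁻¹·s = kg·m²·s⁻²·A⁻¹  ← same
  (2) W·A⁻¹ = J·s⁻¹·A⁻¹ = kg·m²·s⁻³·A⁻¹
  (3) [s] / [kg⁻¹·m⁻²·s³·A²] = kg·m²·s⁻²·A⁻²
  (4) [kg·m²·s⁻²·K⁻¹] · [K] = kg·m²·s⁻²
Only (1) matches kg·m²·s⁻²·A⁻¹.

(1)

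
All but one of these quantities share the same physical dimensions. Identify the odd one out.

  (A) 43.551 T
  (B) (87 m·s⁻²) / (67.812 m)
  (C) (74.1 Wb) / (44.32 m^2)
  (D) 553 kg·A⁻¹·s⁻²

Work out the base dimensions of each:
  (A) T = Wb·m⁻² = kg·s⁻²·A⁻¹
  (B) [m·s⁻²] / [m] = s⁻²
  (C) [kg·m²·s⁻²·A⁻¹] / [m²] = kg·s⁻²·A⁻¹
  (D) kg·s⁻²·A⁻¹
All reduce to kg·s⁻²·A⁻¹ except (B), which is s⁻².

(B)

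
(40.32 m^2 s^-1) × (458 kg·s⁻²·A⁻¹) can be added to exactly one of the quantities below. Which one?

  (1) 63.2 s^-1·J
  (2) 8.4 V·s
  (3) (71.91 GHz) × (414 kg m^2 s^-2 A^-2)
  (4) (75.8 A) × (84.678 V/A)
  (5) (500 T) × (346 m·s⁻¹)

(4)

Reference: [m²·s⁻¹] · [kg·s⁻²·A⁻¹] = kg·m²·s⁻³·A⁻¹.
Each option:
  (1) J·s⁻¹ = N·m·s⁻¹ = kg·m²·s⁻³
  (2) V·s = J·C⁻¹·s = kg·m²·s⁻²·A⁻¹
  (3) [s⁻¹] · [kg·m²·s⁻²·A⁻²] = kg·m²·s⁻³·A⁻²
  (4) [A] · [kg·m²·s⁻³·A⁻²] = kg·m²·s⁻³·A⁻¹  ← same
  (5) [kg·s⁻²·A⁻¹] · [m·s⁻¹] = kg·m·s⁻³·A⁻¹
Only (4) matches kg·m²·s⁻³·A⁻¹.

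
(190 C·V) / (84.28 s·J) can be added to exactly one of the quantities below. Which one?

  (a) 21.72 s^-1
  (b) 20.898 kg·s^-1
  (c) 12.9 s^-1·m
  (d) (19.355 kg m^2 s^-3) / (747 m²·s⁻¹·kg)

Reference: [kg·m²·s⁻²] / [kg·m²·s⁻¹] = s⁻¹.
Each option:
  (a) s⁻¹  ← same
  (b) kg·s⁻¹
  (c) m·s⁻¹
  (d) [kg·m²·s⁻³] / [kg·m²·s⁻¹] = s⁻²
Only (a) matches s⁻¹.

(a)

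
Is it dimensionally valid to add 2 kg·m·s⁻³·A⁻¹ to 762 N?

No

Work out the base dimensions of each:
  2 kg·m·s⁻³·A⁻¹:  kg·m·s⁻³·A⁻¹
  762 N:  N = kg·m·s⁻²
kg·m·s⁻³·A⁻¹ ≠ kg·m·s⁻², so they cannot be added.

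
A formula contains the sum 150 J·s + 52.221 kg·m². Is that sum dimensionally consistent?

Work out the base dimensions of each:
  150 J·s:  J·s = N·m·s = kg·m²·s⁻¹
  52.221 kg·m²:  kg·m²
kg·m²·s⁻¹ ≠ kg·m², so they cannot be added.

No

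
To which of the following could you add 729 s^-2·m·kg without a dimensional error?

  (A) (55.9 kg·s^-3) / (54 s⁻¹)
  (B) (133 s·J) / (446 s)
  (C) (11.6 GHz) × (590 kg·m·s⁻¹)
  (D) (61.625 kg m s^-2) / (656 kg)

Reference: kg·m·s⁻².
Each option:
  (A) [kg·s⁻³] / [s⁻¹] = kg·s⁻²
  (B) [kg·m²·s⁻¹] / [s] = kg·m²·s⁻²
  (C) [s⁻¹] · [kg·m·s⁻¹] = kg·m·s⁻²  ← same
  (D) [kg·m·s⁻²] / [kg] = m·s⁻²
Only (C) matches kg·m·s⁻².

(C)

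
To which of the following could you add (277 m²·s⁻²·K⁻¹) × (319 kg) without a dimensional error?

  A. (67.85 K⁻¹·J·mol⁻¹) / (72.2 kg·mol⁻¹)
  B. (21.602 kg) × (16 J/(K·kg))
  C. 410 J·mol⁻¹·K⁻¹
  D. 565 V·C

B.

Reference: [m²·s⁻²·K⁻¹] · [kg] = kg·m²·s⁻²·K⁻¹.
Each option:
  A. [kg·m²·s⁻²·K⁻¹·mol⁻¹] / [kg·mol⁻¹] = m²·s⁻²·K⁻¹
  B. [kg] · [m²·s⁻²·K⁻¹] = kg·m²·s⁻²·K⁻¹  ← same
  C. J·mol⁻¹·K⁻¹ = N·m·mol⁻¹·K⁻¹ = kg·m²·s⁻²·K⁻¹·mol⁻¹
  D. C·V = s·A·J·C⁻¹ = kg·m²·s⁻²
Only B. matches kg·m²·s⁻²·K⁻¹.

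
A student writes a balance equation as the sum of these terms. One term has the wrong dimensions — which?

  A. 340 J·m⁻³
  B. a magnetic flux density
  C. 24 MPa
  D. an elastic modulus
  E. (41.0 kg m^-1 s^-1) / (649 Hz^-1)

B.

Expand each in SI base units:
  A. J·m⁻³ = N·m·m⁻³ = kg·m⁻¹·s⁻²
  B. [magnetic flux density] = kg·s⁻²·A⁻¹
  C. Pa = N·m⁻² = kg·m⁻¹·s⁻²
  D. [elastic modulus] = kg·m⁻¹·s⁻²
  E. [kg·m⁻¹·s⁻¹] / [s] = kg·m⁻¹·s⁻²
All reduce to kg·m⁻¹·s⁻² except B., which is kg·s⁻²·A⁻¹.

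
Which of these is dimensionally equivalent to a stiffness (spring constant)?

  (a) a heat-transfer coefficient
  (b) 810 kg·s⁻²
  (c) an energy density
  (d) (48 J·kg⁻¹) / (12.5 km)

(b)

Reference: [stiffness (spring constant)] = kg·s⁻².
Each option:
  (a) [heat-transfer coefficient] = kg·s⁻³·K⁻¹
  (b) kg·s⁻²  ← same
  (c) [energy density] = kg·m⁻¹·s⁻²
  (d) [m²·s⁻²] / [m] = m·s⁻²
Only (b) matches kg·s⁻².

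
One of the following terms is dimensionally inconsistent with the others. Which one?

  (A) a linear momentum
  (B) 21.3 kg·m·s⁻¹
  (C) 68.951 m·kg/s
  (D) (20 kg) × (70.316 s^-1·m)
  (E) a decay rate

Expand each in SI base units:
  (A) [linear momentum] = kg·m·s⁻¹
  (B) kg·m·s⁻¹
  (C) kg·m·s⁻¹
  (D) [kg] · [m·s⁻¹] = kg·m·s⁻¹
  (E) [decay rate] = s⁻¹
All reduce to kg·m·s⁻¹ except (E), which is s⁻¹.

(E)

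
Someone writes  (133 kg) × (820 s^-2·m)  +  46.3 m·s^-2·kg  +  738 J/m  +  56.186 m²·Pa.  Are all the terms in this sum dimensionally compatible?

Yes

In SI base units:
  (133 kg) × (820 s^-2·m):  [kg] · [m·s⁻²] = kg·m·s⁻²
  46.3 m·s^-2·kg:  kg·m·s⁻²
  738 J/m:  J·m⁻¹ = N·m·m⁻¹ = kg·m·s⁻²
  56.186 m²·Pa:  Pa·m² = N·m⁻²·m² = kg·m·s⁻²
Every term reduces to kg·m·s⁻².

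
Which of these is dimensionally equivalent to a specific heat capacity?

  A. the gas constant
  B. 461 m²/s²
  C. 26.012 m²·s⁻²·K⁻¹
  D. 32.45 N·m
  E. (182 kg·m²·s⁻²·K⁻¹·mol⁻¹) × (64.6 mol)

Reference: [specific heat capacity] = m²·s⁻²·K⁻¹.
Each option:
  A. [gas constant] = kg·m²·s⁻²·K⁻¹·mol⁻¹
  B. m²·s⁻²
  C. m²·s⁻²·K⁻¹  ← same
  D. N·m = kg·m·s⁻²·m = kg·m²·s⁻²
  E. [kg·m²·s⁻²·K⁻¹·mol⁻¹] · [mol] = kg·m²·s⁻²·K⁻¹
Only C. matches m²·s⁻²·K⁻¹.

C.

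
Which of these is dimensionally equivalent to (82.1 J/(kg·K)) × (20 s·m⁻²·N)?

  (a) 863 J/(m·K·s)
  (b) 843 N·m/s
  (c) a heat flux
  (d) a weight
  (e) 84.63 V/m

(a)

Reference: [m²·s⁻²·K⁻¹] · [kg·m⁻¹·s⁻¹] = kg·m·s⁻³·K⁻¹.
Each option:
  (a) J·s⁻¹·m⁻¹·K⁻¹ = N·m·s⁻¹·m⁻¹·K⁻¹ = kg·m·s⁻³·K⁻¹  ← same
  (b) N·m·s⁻¹ = kg·m·s⁻²·m·s⁻¹ = kg·m²·s⁻³
  (c) [heat flux] = kg·s⁻³
  (d) [weight] = kg·m·s⁻²
  (e) V·m⁻¹ = J·C⁻¹·m⁻¹ = kg·m·s⁻³·A⁻¹
Only (a) matches kg·m·s⁻³·K⁻¹.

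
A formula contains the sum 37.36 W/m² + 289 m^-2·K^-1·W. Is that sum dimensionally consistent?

In SI base units:
  37.36 W/m²:  W·m⁻² = J·s⁻¹·m⁻² = kg·s⁻³
  289 m^-2·K^-1·W:  W·m⁻²·K⁻¹ = J·s⁻¹·m⁻²·K⁻¹ = kg·s⁻³·K⁻¹
kg·s⁻³ ≠ kg·s⁻³·K⁻¹, so they cannot be added.

No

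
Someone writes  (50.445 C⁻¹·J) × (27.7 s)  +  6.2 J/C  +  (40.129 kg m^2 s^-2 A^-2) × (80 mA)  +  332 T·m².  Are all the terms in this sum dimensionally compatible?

No

Work out the base dimensions of each:
  (50.445 C⁻¹·J) × (27.7 s):  [kg·m²·s⁻³·A⁻¹] · [s] = kg·m²·s⁻²·A⁻¹
  6.2 J/C:  J·C⁻¹ = N·m·(s·A)⁻¹ = kg·m²·s⁻³·A⁻¹
  (40.129 kg m^2 s^-2 A^-2) × (80 mA):  [kg·m²·s⁻²·A⁻²] · [A] = kg·m²·s⁻²·A⁻¹
  332 T·m²:  T·m² = Wb·m⁻²·m² = kg·m²·s⁻²·A⁻¹
The terms do not share a single dimension (kg·m²·s⁻²·A⁻¹ vs kg·m²·s⁻³·A⁻¹).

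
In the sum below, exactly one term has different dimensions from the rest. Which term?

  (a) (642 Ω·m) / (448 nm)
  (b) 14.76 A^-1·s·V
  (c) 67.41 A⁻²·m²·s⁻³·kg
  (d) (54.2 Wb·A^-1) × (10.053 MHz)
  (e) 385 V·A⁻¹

(b)

Expand each in SI base units:
  (a) [kg·m³·s⁻³·A⁻²] / [m] = kg·m²·s⁻³·A⁻²
  (b) V·s·A⁻¹ = J·C⁻¹·s·A⁻¹ = kg·m²·s⁻²·A⁻²
  (c) kg·m²·s⁻³·A⁻²
  (d) [kg·m²·s⁻²·A⁻²] · [s⁻¹] = kg·m²·s⁻³·A⁻²
  (e) V·A⁻¹ = J·C⁻¹·A⁻¹ = kg·m²·s⁻³·A⁻²
All reduce to kg·m²·s⁻³·A⁻² except (b), which is kg·m²·s⁻²·A⁻².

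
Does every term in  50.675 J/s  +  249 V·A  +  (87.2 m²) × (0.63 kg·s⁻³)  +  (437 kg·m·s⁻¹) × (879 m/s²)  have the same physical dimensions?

Yes

Work out the base dimensions of each:
  50.675 J/s:  J·s⁻¹ = N·m·s⁻¹ = kg·m²·s⁻³
  249 V·A:  V·A = J·C⁻¹·A = kg·m²·s⁻³
  (87.2 m²) × (0.63 kg·s⁻³):  [m²] · [kg·s⁻³] = kg·m²·s⁻³
  (437 kg·m·s⁻¹) × (879 m/s²):  [kg·m·s⁻¹] · [m·s⁻²] = kg·m²·s⁻³
Every term reduces to kg·m²·s⁻³.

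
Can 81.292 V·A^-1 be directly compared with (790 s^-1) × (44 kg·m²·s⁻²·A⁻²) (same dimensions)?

Yes

Dimensions:
  81.292 V·A^-1:  V·A⁻¹ = J·C⁻¹·A⁻¹ = kg·m²·s⁻³·A⁻²
  (790 s^-1) × (44 kg·m²·s⁻²·A⁻²):  [s⁻¹] · [kg·m²·s⁻²·A⁻²] = kg·m²·s⁻³·A⁻²
Both are kg·m²·s⁻³·A⁻², so they have the same dimensions and can be added.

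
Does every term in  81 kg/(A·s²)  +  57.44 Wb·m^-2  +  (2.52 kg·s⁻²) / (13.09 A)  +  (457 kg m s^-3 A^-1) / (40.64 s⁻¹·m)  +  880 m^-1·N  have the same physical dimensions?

No

In SI base units:
  81 kg/(A·s²):  kg·s⁻²·A⁻¹
  57.44 Wb·m^-2:  Wb·m⁻² = V·s·m⁻² = kg·s⁻²·A⁻¹
  (2.52 kg·s⁻²) / (13.09 A):  [kg·s⁻²] / [A] = kg·s⁻²·A⁻¹
  (457 kg m s^-3 A^-1) / (40.64 s⁻¹·m):  [kg·m·s⁻³·A⁻¹] / [m·s⁻¹] = kg·s⁻²·A⁻¹
  880 m^-1·N:  N·m⁻¹ = kg·m·s⁻²·m⁻¹ = kg·s⁻²
The terms do not share a single dimension (kg·s⁻² vs kg·s⁻²·A⁻¹).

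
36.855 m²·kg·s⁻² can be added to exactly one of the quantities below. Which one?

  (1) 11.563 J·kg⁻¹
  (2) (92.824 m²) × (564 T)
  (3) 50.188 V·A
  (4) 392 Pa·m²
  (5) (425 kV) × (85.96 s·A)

(5)

Reference: kg·m²·s⁻².
Each option:
  (1) J·kg⁻¹ = N·m·kg⁻¹ = m²·s⁻²
  (2) [m²] · [kg·s⁻²·A⁻¹] = kg·m²·s⁻²·A⁻¹
  (3) V·A = J·C⁻¹·A = kg·m²·s⁻³
  (4) Pa·m² = N·m⁻²·m² = kg·m·s⁻²
  (5) [kg·m²·s⁻³·A⁻¹] · [s·A] = kg·m²·s⁻²  ← same
Only (5) matches kg·m²·s⁻².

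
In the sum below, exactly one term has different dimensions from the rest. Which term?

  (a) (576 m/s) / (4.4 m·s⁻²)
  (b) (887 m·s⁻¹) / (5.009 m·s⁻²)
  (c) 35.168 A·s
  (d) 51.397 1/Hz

(c)

Dimensions:
  (a) [m·s⁻¹] / [m·s⁻²] = s
  (b) [m·s⁻¹] / [m·s⁻²] = s
  (c) A·s = s·A
  (d) Hz⁻¹ = (s⁻¹)⁻¹ = s
All reduce to s except (c), which is s·A.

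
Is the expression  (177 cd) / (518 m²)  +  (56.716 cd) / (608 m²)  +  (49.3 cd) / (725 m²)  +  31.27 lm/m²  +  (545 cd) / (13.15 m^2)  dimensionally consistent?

Yes

Work out the base dimensions of each:
  (177 cd) / (518 m²):  [cd] / [m²] = m⁻²·cd
  (56.716 cd) / (608 m²):  [cd] / [m²] = m⁻²·cd
  (49.3 cd) / (725 m²):  [cd] / [m²] = m⁻²·cd
  31.27 lm/m²:  lm·m⁻² = cd·m⁻² = m⁻²·cd
  (545 cd) / (13.15 m^2):  [cd] / [m²] = m⁻²·cd
Every term reduces to m⁻²·cd.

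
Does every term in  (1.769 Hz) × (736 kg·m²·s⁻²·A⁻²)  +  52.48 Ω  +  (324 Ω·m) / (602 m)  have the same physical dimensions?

Yes

Reduce each to base SI dimensions:
  (1.769 Hz) × (736 kg·m²·s⁻²·A⁻²):  [s⁻¹] · [kg·m²·s⁻²·A⁻²] = kg·m²·s⁻³·A⁻²
  52.48 Ω:  Ω = V·A⁻¹ = kg·m²·s⁻³·A⁻²
  (324 Ω·m) / (602 m):  [kg·m³·s⁻³·A⁻²] / [m] = kg·m²·s⁻³·A⁻²
Every term reduces to kg·m²·s⁻³·A⁻².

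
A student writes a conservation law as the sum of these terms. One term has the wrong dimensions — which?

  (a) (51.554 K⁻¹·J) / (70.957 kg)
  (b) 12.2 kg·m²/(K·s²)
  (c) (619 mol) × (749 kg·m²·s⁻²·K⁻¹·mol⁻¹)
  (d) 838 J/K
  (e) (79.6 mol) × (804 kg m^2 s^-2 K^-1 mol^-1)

(a)

Expand each in SI base units:
  (a) [kg·m²·s⁻²·K⁻¹] / [kg] = m²·s⁻²·K⁻¹
  (b) kg·m²·s⁻²·K⁻¹
  (c) [mol] · [kg·m²·s⁻²·K⁻¹·mol⁻¹] = kg·m²·s⁻²·K⁻¹
  (d) J·K⁻¹ = N·m·K⁻¹ = kg·m²·s⁻²·K⁻¹
  (e) [mol] · [kg·m²·s⁻²·K⁻¹·mol⁻¹] = kg·m²·s⁻²·K⁻¹
All reduce to kg·m²·s⁻²·K⁻¹ except (a), which is m²·s⁻²·K⁻¹.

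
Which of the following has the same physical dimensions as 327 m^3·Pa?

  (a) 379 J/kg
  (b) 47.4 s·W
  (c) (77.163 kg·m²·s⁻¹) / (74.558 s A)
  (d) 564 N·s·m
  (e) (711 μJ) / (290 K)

Reference: Pa·m³ = N·m⁻²·m³ = kg·m²·s⁻².
Each option:
  (a) J·kg⁻¹ = N·m·kg⁻¹ = m²·s⁻²
  (b) W·s = J·s⁻¹·s = kg·m²·s⁻²  ← same
  (c) [kg·m²·s⁻¹] / [s·A] = kg·m²·s⁻²·A⁻¹
  (d) N·m·s = kg·m·s⁻²·m·s = kg·m²·s⁻¹
  (e) [kg·m²·s⁻²] / [K] = kg·m²·s⁻²·K⁻¹
Only (b) matches kg·m²·s⁻².

(b)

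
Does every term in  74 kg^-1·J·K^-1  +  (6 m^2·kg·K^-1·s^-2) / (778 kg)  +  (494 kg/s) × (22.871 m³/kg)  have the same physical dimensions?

No

Dimensions:
  74 kg^-1·J·K^-1:  J·kg⁻¹·K⁻¹ = N·m·kg⁻¹·K⁻¹ = m²·s⁻²·K⁻¹
  (6 m^2·kg·K^-1·s^-2) / (778 kg):  [kg·m²·s⁻²·K⁻¹] / [kg] = m²·s⁻²·K⁻¹
  (494 kg/s) × (22.871 m³/kg):  [kg·s⁻¹] · [kg⁻¹·m³] = m³·s⁻¹
The terms do not share a single dimension (m²·s⁻²·K⁻¹ vs m³·s⁻¹).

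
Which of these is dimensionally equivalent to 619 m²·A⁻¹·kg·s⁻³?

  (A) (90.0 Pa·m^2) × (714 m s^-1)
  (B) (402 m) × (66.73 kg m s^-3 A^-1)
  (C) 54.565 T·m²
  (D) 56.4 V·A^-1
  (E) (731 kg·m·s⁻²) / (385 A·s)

Reference: kg·m²·s⁻³·A⁻¹.
Each option:
  (A) [kg·m·s⁻²] · [m·s⁻¹] = kg·m²·s⁻³
  (B) [m] · [kg·m·s⁻³·A⁻¹] = kg·m²·s⁻³·A⁻¹  ← same
  (C) T·m² = Wb·m⁻²·m² = kg·m²·s⁻²·A⁻¹
  (D) V·A⁻¹ = J·C⁻¹·A⁻¹ = kg·m²·s⁻³·A⁻²
  (E) [kg·m·s⁻²] / [s·A] = kg·m·s⁻³·A⁻¹
Only (B) matches kg·m²·s⁻³·A⁻¹.

(B)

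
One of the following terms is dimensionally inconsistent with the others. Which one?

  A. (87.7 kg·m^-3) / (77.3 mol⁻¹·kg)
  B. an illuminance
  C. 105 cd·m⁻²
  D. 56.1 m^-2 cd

A.

Reduce each to base SI dimensions:
  A. [kg·m⁻³] / [kg·mol⁻¹] = m⁻³·mol
  B. [illuminance] = m⁻²·cd
  C. cd·m⁻² = m⁻²·cd
  D. m⁻²·cd
All reduce to m⁻²·cd except A., which is m⁻³·mol.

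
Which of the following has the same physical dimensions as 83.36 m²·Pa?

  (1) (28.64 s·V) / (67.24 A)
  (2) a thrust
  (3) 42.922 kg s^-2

(2)

Reference: Pa·m² = N·m⁻²·m² = kg·m·s⁻².
Each option:
  (1) [kg·m²·s⁻²·A⁻¹] / [A] = kg·m²·s⁻²·A⁻²
  (2) [thrust] = kg·m·s⁻²  ← same
  (3) kg·s⁻²
Only (2) matches kg·m·s⁻².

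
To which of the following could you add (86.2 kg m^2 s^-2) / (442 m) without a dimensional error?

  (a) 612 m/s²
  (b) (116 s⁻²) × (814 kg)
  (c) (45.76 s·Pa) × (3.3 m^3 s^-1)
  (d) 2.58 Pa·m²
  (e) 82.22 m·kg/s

Reference: [kg·m²·s⁻²] / [m] = kg·m·s⁻².
Each option:
  (a) m·s⁻²
  (b) [s⁻²] · [kg] = kg·s⁻²
  (c) [kg·m⁻¹·s⁻¹] · [m³·s⁻¹] = kg·m²·s⁻²
  (d) Pa·m² = N·m⁻²·m² = kg·m·s⁻²  ← same
  (e) kg·m·s⁻¹
Only (d) matches kg·m·s⁻².

(d)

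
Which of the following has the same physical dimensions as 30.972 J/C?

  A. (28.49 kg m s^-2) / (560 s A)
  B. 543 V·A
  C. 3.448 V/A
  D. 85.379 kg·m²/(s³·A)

D.

Reference: J·C⁻¹ = N·m·(s·A)⁻¹ = kg·m²·s⁻³·A⁻¹.
Each option:
  A. [kg·m·s⁻²] / [s·A] = kg·m·s⁻³·A⁻¹
  B. V·A = J·C⁻¹·A = kg·m²·s⁻³
  C. V·A⁻¹ = J·C⁻¹·A⁻¹ = kg·m²·s⁻³·A⁻²
  D. kg·m²·s⁻³·A⁻¹  ← same
Only D. matches kg·m²·s⁻³·A⁻¹.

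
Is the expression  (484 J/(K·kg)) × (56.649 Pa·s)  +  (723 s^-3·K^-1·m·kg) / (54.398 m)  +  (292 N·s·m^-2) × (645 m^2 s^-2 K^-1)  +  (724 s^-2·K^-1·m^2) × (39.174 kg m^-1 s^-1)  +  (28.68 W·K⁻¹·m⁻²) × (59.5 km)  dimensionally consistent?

No

In SI base units:
  (484 J/(K·kg)) × (56.649 Pa·s):  [m²·s⁻²·K⁻¹] · [kg·m⁻¹·s⁻¹] = kg·m·s⁻³·K⁻¹
  (723 s^-3·K^-1·m·kg) / (54.398 m):  [kg·m·s⁻³·K⁻¹] / [m] = kg·s⁻³·K⁻¹
  (292 N·s·m^-2) × (645 m^2 s^-2 K^-1):  [kg·m⁻¹·s⁻¹] · [m²·s⁻²·K⁻¹] = kg·m·s⁻³·K⁻¹
  (724 s^-2·K^-1·m^2) × (39.174 kg m^-1 s^-1):  [m²·s⁻²·K⁻¹] · [kg·m⁻¹·s⁻¹] = kg·m·s⁻³·K⁻¹
  (28.68 W·K⁻¹·m⁻²) × (59.5 km):  [kg·s⁻³·K⁻¹] · [m] = kg·m·s⁻³·K⁻¹
The terms do not share a single dimension (kg·m·s⁻³·K⁻¹ vs kg·s⁻³·K⁻¹).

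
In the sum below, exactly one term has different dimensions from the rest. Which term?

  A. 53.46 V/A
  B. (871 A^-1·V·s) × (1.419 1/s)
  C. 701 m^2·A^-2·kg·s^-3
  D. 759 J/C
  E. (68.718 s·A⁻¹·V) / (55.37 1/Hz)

Work out the base dimensions of each:
  A. V·A⁻¹ = J·C⁻¹·A⁻¹ = kg·m²·s⁻³·A⁻²
  B. [kg·m²·s⁻²·A⁻²] · [s⁻¹] = kg·m²·s⁻³·A⁻²
  C. kg·m²·s⁻³·A⁻²
  D. J·C⁻¹ = N·m·(s·A)⁻¹ = kg·m²·s⁻³·A⁻¹
  E. [kg·m²·s⁻²·A⁻²] / [s] = kg·m²·s⁻³·A⁻²
All reduce to kg·m²·s⁻³·A⁻² except D., which is kg·m²·s⁻³·A⁻¹.

D.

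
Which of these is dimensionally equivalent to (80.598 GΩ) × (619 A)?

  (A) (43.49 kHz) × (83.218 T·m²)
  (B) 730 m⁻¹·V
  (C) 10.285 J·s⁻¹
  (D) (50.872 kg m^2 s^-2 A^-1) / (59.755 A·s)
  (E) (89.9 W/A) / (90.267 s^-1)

(A)

Reference: [kg·m²·s⁻³·A⁻²] · [A] = kg·m²·s⁻³·A⁻¹.
Each option:
  (A) [s⁻¹] · [kg·m²·s⁻²·A⁻¹] = kg·m²·s⁻³·A⁻¹  ← same
  (B) V·m⁻¹ = J·C⁻¹·m⁻¹ = kg·m·s⁻³·A⁻¹
  (C) J·s⁻¹ = N·m·s⁻¹ = kg·m²·s⁻³
  (D) [kg·m²·s⁻²·A⁻¹] / [s·A] = kg·m²·s⁻³·A⁻²
  (E) [kg·m²·s⁻³·A⁻¹] / [s⁻¹] = kg·m²·s⁻²·A⁻¹
Only (A) matches kg·m²·s⁻³·A⁻¹.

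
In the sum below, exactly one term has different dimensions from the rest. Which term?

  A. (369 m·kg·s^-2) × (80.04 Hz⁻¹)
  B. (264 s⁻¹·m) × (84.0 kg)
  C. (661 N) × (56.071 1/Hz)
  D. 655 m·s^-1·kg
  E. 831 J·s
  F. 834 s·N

In SI base units:
  A. [kg·m·s⁻²] · [s] = kg·m·s⁻¹
  B. [m·s⁻¹] · [kg] = kg·m·s⁻¹
  C. [kg·m·s⁻²] · [s] = kg·m·s⁻¹
  D. kg·m·s⁻¹
  E. J·s = N·m·s = kg·m²·s⁻¹
  F. N·s = kg·m·s⁻²·s = kg·m·s⁻¹
All reduce to kg·m·s⁻¹ except E., which is kg·m²·s⁻¹.

E.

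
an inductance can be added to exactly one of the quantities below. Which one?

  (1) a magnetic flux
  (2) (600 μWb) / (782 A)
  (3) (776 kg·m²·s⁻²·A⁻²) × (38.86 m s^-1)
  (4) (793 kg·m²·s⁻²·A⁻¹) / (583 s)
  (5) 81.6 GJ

(2)

Reference: [inductance] = kg·m²·s⁻²·A⁻².
Each option:
  (1) [magnetic flux] = kg·m²·s⁻²·A⁻¹
  (2) [kg·m²·s⁻²·A⁻¹] / [A] = kg·m²·s⁻²·A⁻²  ← same
  (3) [kg·m²·s⁻²·A⁻²] · [m·s⁻¹] = kg·m³·s⁻³·A⁻²
  (4) [kg·m²·s⁻²·A⁻¹] / [s] = kg·m²·s⁻³·A⁻¹
  (5) J = N·m = kg·m²·s⁻²
Only (2) matches kg·m²·s⁻²·A⁻².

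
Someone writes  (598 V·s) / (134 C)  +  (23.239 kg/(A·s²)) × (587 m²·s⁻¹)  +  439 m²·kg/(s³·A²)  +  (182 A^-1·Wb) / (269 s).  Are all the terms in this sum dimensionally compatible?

No

Expand each in SI base units:
  (598 V·s) / (134 C):  [kg·m²·s⁻²·A⁻¹] / [s·A] = kg·m²·s⁻³·A⁻²
  (23.239 kg/(A·s²)) × (587 m²·s⁻¹):  [kg·s⁻²·A⁻¹] · [m²·s⁻¹] = kg·m²·s⁻³·A⁻¹
  439 m²·kg/(s³·A²):  kg·m²·s⁻³·A⁻²
  (182 A^-1·Wb) / (269 s):  [kg·m²·s⁻²·A⁻²] / [s] = kg·m²·s⁻³·A⁻²
The terms do not share a single dimension (kg·m²·s⁻³·A⁻² vs kg·m²·s⁻³·A⁻¹).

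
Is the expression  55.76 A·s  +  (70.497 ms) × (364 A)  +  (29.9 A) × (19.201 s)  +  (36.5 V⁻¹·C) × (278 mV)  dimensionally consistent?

In SI base units:
  55.76 A·s:  A·s = s·A
  (70.497 ms) × (364 A):  [s] · [A] = s·A
  (29.9 A) × (19.201 s):  [A] · [s] = s·A
  (36.5 V⁻¹·C) × (278 mV):  [kg⁻¹·m⁻²·s⁴·A²] · [kg·m²·s⁻³·A⁻¹] = s·A
Every term reduces to s·A.

Yes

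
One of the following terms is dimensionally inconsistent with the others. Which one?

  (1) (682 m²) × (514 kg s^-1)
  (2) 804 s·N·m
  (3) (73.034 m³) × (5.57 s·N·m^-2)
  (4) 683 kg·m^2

(4)

Expand each in SI base units:
  (1) [m²] · [kg·s⁻¹] = kg·m²·s⁻¹
  (2) N·m·s = kg·m·s⁻²·m·s = kg·m²·s⁻¹
  (3) [m³] · [kg·m⁻¹·s⁻¹] = kg·m²·s⁻¹
  (4) kg·m²
All reduce to kg·m²·s⁻¹ except (4), which is kg·m².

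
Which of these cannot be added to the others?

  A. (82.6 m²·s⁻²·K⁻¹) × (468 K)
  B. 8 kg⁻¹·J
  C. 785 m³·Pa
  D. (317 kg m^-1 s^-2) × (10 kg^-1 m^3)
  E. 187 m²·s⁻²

C.

Dimensions:
  A. [m²·s⁻²·K⁻¹] · [K] = m²·s⁻²
  B. J·kg⁻¹ = N·m·kg⁻¹ = m²·s⁻²
  C. Pa·m³ = N·m⁻²·m³ = kg·m²·s⁻²
  D. [kg·m⁻¹·s⁻²] · [kg⁻¹·m³] = m²·s⁻²
  E. m²·s⁻²
All reduce to m²·s⁻² except C., which is kg·m²·s⁻².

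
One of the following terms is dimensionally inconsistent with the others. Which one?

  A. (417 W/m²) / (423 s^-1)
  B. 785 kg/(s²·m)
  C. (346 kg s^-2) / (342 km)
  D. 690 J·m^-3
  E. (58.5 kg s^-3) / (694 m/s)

A.

Expand each in SI base units:
  A. [kg·s⁻³] / [s⁻¹] = kg·s⁻²
  B. kg·m⁻¹·s⁻²
  C. [kg·s⁻²] / [m] = kg·m⁻¹·s⁻²
  D. J·m⁻³ = N·m·m⁻³ = kg·m⁻¹·s⁻²
  E. [kg·s⁻³] / [m·s⁻¹] = kg·m⁻¹·s⁻²
All reduce to kg·m⁻¹·s⁻² except A., which is kg·s⁻².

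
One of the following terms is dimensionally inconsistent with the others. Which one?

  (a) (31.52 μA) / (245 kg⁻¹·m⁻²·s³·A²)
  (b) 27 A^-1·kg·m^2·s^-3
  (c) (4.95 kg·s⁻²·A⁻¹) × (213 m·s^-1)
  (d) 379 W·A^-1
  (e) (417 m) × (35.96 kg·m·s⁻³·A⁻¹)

In SI base units:
  (a) [A] / [kg⁻¹·m⁻²·s³·A²] = kg·m²·s⁻³·A⁻¹
  (b) kg·m²·s⁻³·A⁻¹
  (c) [kg·s⁻²·A⁻¹] · [m·s⁻¹] = kg·m·s⁻³·A⁻¹
  (d) W·A⁻¹ = J·s⁻¹·A⁻¹ = kg·m²·s⁻³·A⁻¹
  (e) [m] · [kg·m·s⁻³·A⁻¹] = kg·m²·s⁻³·A⁻¹
All reduce to kg·m²·s⁻³·A⁻¹ except (c), which is kg·m·s⁻³·A⁻¹.

(c)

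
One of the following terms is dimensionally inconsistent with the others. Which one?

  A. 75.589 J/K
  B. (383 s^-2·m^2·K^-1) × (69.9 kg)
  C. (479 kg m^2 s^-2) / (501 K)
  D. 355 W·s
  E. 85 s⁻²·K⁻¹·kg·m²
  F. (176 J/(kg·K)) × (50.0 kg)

D.

Work out the base dimensions of each:
  A. J·K⁻¹ = N·m·K⁻¹ = kg·m²·s⁻²·K⁻¹
  B. [m²·s⁻²·K⁻¹] · [kg] = kg·m²·s⁻²·K⁻¹
  C. [kg·m²·s⁻²] / [K] = kg·m²·s⁻²·K⁻¹
  D. W·s = J·s⁻¹·s = kg·m²·s⁻²
  E. kg·m²·s⁻²·K⁻¹
  F. [m²·s⁻²·K⁻¹] · [kg] = kg·m²·s⁻²·K⁻¹
All reduce to kg·m²·s⁻²·K⁻¹ except D., which is kg·m²·s⁻².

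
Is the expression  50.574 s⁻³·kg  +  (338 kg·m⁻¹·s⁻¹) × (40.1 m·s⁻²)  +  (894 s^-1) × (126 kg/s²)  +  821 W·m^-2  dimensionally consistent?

In SI base units:
  50.574 s⁻³·kg:  kg·s⁻³
  (338 kg·m⁻¹·s⁻¹) × (40.1 m·s⁻²):  [kg·m⁻¹·s⁻¹] · [m·s⁻²] = kg·s⁻³
  (894 s^-1) × (126 kg/s²):  [s⁻¹] · [kg·s⁻²] = kg·s⁻³
  821 W·m^-2:  W·m⁻² = J·s⁻¹·m⁻² = kg·s⁻³
Every term reduces to kg·s⁻³.

Yes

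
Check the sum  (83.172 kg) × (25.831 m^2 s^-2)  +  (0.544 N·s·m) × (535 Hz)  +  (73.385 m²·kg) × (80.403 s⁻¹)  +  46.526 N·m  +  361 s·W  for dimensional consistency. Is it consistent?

Work out the base dimensions of each:
  (83.172 kg) × (25.831 m^2 s^-2):  [kg] · [m²·s⁻²] = kg·m²·s⁻²
  (0.544 N·s·m) × (535 Hz):  [kg·m²·s⁻¹] · [s⁻¹] = kg·m²·s⁻²
  (73.385 m²·kg) × (80.403 s⁻¹):  [kg·m²] · [s⁻¹] = kg·m²·s⁻¹
  46.526 N·m:  N·m = kg·m·s⁻²·m = kg·m²·s⁻²
  361 s·W:  W·s = J·s⁻¹·s = kg·m²·s⁻²
The terms do not share a single dimension (kg·m²·s⁻² vs kg·m²·s⁻¹).

No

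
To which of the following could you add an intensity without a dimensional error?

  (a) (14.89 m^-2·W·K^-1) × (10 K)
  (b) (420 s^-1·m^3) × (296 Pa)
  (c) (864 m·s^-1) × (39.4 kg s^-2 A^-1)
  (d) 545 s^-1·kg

Reference: [intensity] = kg·s⁻³.
Each option:
  (a) [kg·s⁻³·K⁻¹] · [K] = kg·s⁻³  ← same
  (b) [m³·s⁻¹] · [kg·m⁻¹·s⁻²] = kg·m²·s⁻³
  (c) [m·s⁻¹] · [kg·s⁻²·A⁻¹] = kg·m·s⁻³·A⁻¹
  (d) kg·s⁻¹
Only (a) matches kg·s⁻³.

(a)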